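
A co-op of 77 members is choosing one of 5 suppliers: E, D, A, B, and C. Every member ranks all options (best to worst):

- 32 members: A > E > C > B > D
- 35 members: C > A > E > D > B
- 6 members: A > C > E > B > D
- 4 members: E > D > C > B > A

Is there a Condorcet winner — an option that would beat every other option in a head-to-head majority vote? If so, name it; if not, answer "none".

C

C vs E: 41–36 for C.
C vs D: 73–4 for C.
C vs A: 39–38 for C.
C vs B: 77–0 for C.
C beats every other option head-to-head.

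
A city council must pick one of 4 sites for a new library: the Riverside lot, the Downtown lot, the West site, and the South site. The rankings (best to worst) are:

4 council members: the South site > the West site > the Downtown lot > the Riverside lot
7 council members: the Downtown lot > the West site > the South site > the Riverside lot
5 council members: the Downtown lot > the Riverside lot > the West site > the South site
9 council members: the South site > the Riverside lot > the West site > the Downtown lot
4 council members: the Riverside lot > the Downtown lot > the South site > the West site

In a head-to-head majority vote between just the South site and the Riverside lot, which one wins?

Voters preferring the South site to the Riverside lot: 20; preferring the Riverside lot to the South site: 9.
the South site wins the head-to-head.

the South site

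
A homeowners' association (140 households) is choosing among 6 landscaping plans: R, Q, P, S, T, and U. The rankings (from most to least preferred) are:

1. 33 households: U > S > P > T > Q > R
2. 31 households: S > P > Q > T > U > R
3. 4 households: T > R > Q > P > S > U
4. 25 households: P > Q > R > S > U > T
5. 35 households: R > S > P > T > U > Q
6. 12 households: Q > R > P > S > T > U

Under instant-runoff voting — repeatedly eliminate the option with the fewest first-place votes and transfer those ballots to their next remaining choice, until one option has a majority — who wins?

Round 1: R 35, Q 12, P 25, S 31, T 4, U 33. Eliminate T.
Round 2: R 39, Q 12, P 25, S 31, U 33. Eliminate Q.
Round 3: R 51, P 25, S 31, U 33. Eliminate P.
Round 4: R 76, S 31, U 33. R has a majority.

R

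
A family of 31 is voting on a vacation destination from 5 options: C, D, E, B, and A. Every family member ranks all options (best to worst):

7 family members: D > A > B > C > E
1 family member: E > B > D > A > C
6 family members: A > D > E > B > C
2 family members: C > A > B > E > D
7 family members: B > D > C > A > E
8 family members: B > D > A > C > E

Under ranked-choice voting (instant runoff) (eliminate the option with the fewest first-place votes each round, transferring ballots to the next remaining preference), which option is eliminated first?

E

Round 1: C 2, D 7, E 1, B 15, A 6. Eliminate E.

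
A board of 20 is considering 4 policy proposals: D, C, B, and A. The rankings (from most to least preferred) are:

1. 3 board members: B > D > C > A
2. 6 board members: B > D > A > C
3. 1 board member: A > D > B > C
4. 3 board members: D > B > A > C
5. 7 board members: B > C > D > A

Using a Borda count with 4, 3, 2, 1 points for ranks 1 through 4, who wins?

B

D: 3·3 + 6·3 + 1·3 + 3·4 + 7·2 = 56
C: 3·2 + 6·1 + 1·1 + 3·1 + 7·3 = 37
B: 3·4 + 6·4 + 1·2 + 3·3 + 7·4 = 75
A: 3·1 + 6·2 + 1·4 + 3·2 + 7·1 = 32
B has the highest Borda score (75).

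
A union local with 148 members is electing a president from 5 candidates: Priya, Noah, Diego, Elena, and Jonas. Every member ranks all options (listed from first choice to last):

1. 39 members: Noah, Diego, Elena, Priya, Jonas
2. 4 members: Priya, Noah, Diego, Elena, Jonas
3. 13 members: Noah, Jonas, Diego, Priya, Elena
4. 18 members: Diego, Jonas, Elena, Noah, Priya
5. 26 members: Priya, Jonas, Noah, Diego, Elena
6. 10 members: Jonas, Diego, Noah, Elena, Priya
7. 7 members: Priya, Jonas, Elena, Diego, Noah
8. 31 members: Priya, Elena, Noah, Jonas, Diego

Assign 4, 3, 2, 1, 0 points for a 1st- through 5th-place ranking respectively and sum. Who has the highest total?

Noah

Priya: 39·1 + 4·4 + 13·1 + 18·0 + 26·4 + 10·0 + 7·4 + 31·4 = 324
Noah: 39·4 + 4·3 + 13·4 + 18·1 + 26·2 + 10·2 + 7·0 + 31·2 = 372
Diego: 39·3 + 4·2 + 13·2 + 18·4 + 26·1 + 10·3 + 7·1 + 31·0 = 286
Elena: 39·2 + 4·1 + 13·0 + 18·2 + 26·0 + 10·1 + 7·2 + 31·3 = 235
Jonas: 39·0 + 4·0 + 13·3 + 18·3 + 26·3 + 10·4 + 7·3 + 31·1 = 263
Noah has the highest Borda score (372).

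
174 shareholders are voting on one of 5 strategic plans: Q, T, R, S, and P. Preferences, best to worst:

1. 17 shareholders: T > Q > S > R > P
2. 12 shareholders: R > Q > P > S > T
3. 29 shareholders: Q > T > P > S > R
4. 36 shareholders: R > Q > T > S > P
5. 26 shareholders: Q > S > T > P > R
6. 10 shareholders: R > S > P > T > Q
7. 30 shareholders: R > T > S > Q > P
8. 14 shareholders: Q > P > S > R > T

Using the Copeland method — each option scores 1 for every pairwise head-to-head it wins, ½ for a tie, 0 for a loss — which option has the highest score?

Q: beats T, S, and P; loses to R → score 3.
T: beats S and P; loses to Q and R → score 2.
R: beats Q, T, S, and P → score 4.
S: beats P; loses to Q, T, and R → score 1.
P: loses to Q, T, R, and S → score 0.
R has the best pairwise record.

R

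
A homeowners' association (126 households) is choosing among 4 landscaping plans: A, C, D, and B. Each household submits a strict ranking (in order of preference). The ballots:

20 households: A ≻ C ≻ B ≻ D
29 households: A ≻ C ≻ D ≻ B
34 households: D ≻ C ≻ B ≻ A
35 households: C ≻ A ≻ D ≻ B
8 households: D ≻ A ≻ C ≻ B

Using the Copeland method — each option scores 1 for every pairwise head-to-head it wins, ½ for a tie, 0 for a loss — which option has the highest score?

A: beats D and B; loses to C → score 2.
C: beats A, D, and B → score 3.
D: beats B; loses to A and C → score 1.
B: loses to A, C, and D → score 0.
C has the best pairwise record.

C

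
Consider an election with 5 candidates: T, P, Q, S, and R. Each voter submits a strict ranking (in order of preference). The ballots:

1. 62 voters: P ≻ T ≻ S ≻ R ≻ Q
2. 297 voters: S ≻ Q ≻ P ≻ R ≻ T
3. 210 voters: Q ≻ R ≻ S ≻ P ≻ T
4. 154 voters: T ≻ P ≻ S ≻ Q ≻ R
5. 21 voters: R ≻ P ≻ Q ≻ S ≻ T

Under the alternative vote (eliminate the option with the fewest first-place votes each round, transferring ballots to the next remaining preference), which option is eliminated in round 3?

T

Round 1: T 154, P 62, Q 210, S 297, R 21. Eliminate R.
Round 2: T 154, P 83, Q 210, S 297. Eliminate P.
Round 3: T 216, Q 231, S 297. Eliminate T.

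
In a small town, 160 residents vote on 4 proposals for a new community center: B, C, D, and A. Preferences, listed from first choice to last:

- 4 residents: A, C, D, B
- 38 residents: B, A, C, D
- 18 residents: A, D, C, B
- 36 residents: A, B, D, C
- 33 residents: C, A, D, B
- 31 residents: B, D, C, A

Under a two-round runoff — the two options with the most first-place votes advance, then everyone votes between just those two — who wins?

Round 1 first-place votes: B 69, C 33, D 0, A 58.
B and A advance.
Runoff: B is preferred to A by 69 voters; A by 91.
A wins the runoff.

A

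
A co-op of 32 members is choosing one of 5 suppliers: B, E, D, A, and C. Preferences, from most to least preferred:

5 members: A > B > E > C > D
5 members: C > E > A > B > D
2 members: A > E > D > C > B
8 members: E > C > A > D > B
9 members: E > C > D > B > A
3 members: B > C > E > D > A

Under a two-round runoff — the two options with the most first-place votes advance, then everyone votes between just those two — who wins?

Round 1 first-place votes: B 3, E 17, D 0, A 7, C 5.
E and A advance.
Runoff: E is preferred to A by 25 voters; A by 7.
E wins the runoff.

E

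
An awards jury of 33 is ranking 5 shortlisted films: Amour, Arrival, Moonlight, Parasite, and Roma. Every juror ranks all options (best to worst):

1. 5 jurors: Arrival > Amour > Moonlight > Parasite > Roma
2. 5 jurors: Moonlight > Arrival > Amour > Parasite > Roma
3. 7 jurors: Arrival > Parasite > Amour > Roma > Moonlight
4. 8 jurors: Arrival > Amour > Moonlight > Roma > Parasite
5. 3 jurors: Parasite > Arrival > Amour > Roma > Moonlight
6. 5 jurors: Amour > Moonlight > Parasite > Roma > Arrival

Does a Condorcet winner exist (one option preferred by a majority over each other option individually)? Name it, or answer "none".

Arrival vs Amour: 28–5 for Arrival.
Arrival vs Moonlight: 23–10 for Arrival.
Arrival vs Parasite: 25–8 for Arrival.
Arrival vs Roma: 28–5 for Arrival.
Arrival beats every other option head-to-head.

Arrival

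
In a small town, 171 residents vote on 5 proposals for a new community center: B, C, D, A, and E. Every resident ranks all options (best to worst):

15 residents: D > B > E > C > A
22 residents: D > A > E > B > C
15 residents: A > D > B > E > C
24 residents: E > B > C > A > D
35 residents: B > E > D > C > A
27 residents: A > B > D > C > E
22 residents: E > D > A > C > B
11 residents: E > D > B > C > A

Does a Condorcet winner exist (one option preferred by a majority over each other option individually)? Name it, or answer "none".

Checking pairwise contests:
A beats B 86–85.
B beats C 149–22.
B beats D 86–85.
D beats A 105–66.
B beats E 92–79.
Every option loses at least one head-to-head, so there is no Condorcet winner.

none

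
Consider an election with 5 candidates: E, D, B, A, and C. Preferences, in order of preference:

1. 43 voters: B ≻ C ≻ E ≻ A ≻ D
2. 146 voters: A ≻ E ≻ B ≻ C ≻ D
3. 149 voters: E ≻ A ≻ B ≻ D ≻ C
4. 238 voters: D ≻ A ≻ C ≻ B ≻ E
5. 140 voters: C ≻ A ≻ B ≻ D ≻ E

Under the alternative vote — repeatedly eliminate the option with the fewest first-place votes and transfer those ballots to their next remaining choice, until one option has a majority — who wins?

Round 1: E 149, D 238, B 43, A 146, C 140. Eliminate B.
Round 2: E 149, D 238, A 146, C 183. Eliminate A.
Round 3: E 295, D 238, C 183. Eliminate C.
Round 4: E 338, D 378. D has a majority.

D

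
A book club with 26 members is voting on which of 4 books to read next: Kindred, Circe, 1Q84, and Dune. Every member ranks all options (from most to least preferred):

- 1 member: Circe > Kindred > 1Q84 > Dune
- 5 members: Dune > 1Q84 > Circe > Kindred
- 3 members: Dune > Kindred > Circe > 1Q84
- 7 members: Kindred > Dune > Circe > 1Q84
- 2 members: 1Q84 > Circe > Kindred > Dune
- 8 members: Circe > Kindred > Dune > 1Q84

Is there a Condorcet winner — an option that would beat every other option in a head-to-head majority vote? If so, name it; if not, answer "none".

Checking pairwise contests:
Circe beats Kindred 16–10.
Dune beats Circe 15–11.
Kindred beats 1Q84 19–7.
Kindred beats Dune 18–8.
Every option loses at least one head-to-head, so there is no Condorcet winner.

none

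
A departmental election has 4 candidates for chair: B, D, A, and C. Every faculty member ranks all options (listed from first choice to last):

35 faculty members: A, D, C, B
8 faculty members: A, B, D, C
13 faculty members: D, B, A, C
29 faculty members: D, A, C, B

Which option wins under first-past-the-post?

First-place votes: B 0, D 42, A 43, C 0.
A has the most first-place votes.

A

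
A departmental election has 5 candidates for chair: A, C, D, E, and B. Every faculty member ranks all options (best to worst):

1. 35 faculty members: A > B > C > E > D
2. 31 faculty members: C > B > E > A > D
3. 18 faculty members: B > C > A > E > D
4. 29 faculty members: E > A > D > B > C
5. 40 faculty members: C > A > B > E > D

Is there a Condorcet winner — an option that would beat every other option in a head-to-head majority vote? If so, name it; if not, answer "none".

Checking pairwise contests:
C beats A 89–64.
B beats C 82–71.
A beats D 153–0.
A beats E 93–60.
A beats B 104–49.
Every option loses at least one head-to-head, so there is no Condorcet winner.

none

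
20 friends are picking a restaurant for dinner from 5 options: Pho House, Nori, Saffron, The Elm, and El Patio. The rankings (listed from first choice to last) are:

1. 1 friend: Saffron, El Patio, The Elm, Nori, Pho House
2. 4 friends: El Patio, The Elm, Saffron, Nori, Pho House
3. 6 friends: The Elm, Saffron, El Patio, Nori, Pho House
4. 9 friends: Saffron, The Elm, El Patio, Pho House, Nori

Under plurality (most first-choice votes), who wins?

First-place votes: Pho House 0, Nori 0, Saffron 10, The Elm 6, El Patio 4.
Saffron has the most first-place votes.

Saffron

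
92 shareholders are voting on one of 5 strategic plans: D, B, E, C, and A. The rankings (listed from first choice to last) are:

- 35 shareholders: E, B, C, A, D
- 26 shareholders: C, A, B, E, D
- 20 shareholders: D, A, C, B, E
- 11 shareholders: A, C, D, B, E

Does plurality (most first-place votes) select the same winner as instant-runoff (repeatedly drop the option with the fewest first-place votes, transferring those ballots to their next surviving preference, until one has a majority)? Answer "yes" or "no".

Plurality — first-place votes: D 20, B 0, E 35, C 26, A 11. Winner: E.
Instant-runoff — R1 D 20, B 0, E 35, C 26, A 11 (B out); R2 D 20, E 35, C 26, A 11 (A out); R3 D 20, E 35, C 37 (D out); R4 E 35, C 57 (C winner). Winner: C.
The two methods disagree.

no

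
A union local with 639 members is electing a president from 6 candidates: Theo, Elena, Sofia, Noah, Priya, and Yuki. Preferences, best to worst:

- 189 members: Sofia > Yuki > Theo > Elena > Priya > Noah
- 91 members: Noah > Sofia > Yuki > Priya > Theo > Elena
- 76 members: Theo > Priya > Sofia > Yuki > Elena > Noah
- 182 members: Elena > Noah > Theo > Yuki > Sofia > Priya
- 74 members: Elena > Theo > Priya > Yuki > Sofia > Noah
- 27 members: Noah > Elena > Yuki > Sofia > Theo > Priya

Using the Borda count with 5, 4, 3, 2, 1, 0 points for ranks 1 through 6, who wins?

Theo

Theo: 189·3 + 91·1 + 76·5 + 182·3 + 74·4 + 27·1 = 1907
Elena: 189·2 + 91·0 + 76·1 + 182·5 + 74·5 + 27·4 = 1842
Sofia: 189·5 + 91·4 + 76·3 + 182·1 + 74·1 + 27·2 = 1847
Noah: 189·0 + 91·5 + 76·0 + 182·4 + 74·0 + 27·5 = 1318
Priya: 189·1 + 91·2 + 76·4 + 182·0 + 74·3 + 27·0 = 897
Yuki: 189·4 + 91·3 + 76·2 + 182·2 + 74·2 + 27·3 = 1774
Theo has the highest Borda score (1907).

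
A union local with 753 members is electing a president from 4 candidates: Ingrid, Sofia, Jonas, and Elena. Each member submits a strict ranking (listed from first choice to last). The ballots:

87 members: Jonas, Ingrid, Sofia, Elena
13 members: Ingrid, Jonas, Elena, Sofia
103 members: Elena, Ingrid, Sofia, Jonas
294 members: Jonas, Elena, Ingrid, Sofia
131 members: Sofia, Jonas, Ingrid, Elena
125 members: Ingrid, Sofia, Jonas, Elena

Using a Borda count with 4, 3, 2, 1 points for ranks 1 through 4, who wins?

Jonas

Ingrid: 87·3 + 13·4 + 103·3 + 294·2 + 131·2 + 125·4 = 1972
Sofia: 87·2 + 13·1 + 103·2 + 294·1 + 131·4 + 125·3 = 1586
Jonas: 87·4 + 13·3 + 103·1 + 294·4 + 131·3 + 125·2 = 2309
Elena: 87·1 + 13·2 + 103·4 + 294·3 + 131·1 + 125·1 = 1663
Jonas has the highest Borda score (2309).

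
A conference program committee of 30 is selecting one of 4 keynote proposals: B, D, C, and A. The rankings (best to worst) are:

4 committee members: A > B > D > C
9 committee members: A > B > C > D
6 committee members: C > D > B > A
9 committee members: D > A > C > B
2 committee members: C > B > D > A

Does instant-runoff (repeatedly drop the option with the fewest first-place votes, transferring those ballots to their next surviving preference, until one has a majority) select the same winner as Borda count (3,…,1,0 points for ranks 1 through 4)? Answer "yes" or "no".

Instant-runoff — R1 B 0, D 9, C 8, A 13 (B out); R2 D 9, C 8, A 13 (C out); R3 D 17, A 13 (D winner). Winner: D.
Borda — scores: B 36, D 45, C 42, A 57. Winner: A.
The two methods disagree.

no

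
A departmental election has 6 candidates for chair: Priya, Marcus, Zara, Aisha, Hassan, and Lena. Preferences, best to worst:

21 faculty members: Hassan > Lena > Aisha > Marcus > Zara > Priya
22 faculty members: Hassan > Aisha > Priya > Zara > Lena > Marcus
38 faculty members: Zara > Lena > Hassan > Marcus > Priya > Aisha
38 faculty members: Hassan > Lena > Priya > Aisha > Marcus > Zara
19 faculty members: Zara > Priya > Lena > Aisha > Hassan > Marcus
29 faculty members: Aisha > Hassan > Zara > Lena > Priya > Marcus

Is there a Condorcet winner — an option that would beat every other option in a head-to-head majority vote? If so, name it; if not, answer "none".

Hassan vs Priya: 148–19 for Hassan.
Hassan vs Marcus: 167–0 for Hassan.
Hassan vs Zara: 110–57 for Hassan.
Hassan vs Aisha: 119–48 for Hassan.
Hassan vs Lena: 110–57 for Hassan.
Hassan beats every other option head-to-head.

Hassan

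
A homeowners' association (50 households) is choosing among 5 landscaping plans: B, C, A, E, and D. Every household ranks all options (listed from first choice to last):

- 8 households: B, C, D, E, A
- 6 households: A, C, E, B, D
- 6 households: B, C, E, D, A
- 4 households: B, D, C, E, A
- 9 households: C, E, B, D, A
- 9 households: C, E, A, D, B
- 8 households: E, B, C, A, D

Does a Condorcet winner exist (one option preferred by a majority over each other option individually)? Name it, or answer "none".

Checking pairwise contests:
E beats B 32–18.
B beats C 26–24.
B beats A 35–15.
C beats E 42–8.
B beats D 41–9.
Every option loses at least one head-to-head, so there is no Condorcet winner.

none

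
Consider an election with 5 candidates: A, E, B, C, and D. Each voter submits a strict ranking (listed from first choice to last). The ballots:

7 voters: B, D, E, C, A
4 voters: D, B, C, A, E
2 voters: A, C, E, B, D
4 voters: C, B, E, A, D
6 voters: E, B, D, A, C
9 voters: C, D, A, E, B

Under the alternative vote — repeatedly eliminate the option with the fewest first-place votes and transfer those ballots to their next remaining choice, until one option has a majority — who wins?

B

Round 1: A 2, E 6, B 7, C 13, D 4. Eliminate A.
Round 2: E 6, B 7, C 15, D 4. Eliminate D.
Round 3: E 6, B 11, C 15. Eliminate E.
Round 4: B 17, C 15. B has a majority.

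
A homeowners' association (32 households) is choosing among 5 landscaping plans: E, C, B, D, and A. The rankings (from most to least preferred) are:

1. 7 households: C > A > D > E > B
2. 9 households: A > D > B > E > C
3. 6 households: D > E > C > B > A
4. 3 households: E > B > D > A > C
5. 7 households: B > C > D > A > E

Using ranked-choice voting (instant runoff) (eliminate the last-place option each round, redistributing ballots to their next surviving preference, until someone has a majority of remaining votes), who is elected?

Round 1: E 3, C 7, B 7, D 6, A 9. Eliminate E.
Round 2: C 7, B 10, D 6, A 9. Eliminate D.
Round 3: C 13, B 10, A 9. Eliminate A.
Round 4: C 13, B 19. B has a majority.

B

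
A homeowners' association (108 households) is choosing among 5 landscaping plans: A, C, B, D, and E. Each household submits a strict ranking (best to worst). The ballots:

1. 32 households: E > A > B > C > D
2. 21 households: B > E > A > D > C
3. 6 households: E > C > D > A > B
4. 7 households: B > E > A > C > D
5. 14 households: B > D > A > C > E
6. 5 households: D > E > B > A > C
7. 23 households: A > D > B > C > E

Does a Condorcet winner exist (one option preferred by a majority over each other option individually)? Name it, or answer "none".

Checking pairwise contests:
E beats A 71–37.
A beats C 102–6.
A beats B 61–47.
A beats D 83–25.
B beats E 65–43.
Every option loses at least one head-to-head, so there is no Condorcet winner.

none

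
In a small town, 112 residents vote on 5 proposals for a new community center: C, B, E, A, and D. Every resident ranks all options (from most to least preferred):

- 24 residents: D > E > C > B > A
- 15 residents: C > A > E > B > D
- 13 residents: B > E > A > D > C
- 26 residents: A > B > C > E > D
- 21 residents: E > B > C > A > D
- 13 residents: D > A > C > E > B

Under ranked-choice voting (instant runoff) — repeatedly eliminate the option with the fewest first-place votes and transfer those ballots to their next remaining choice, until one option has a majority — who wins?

Round 1: C 15, B 13, E 21, A 26, D 37. Eliminate B.
Round 2: C 15, E 34, A 26, D 37. Eliminate C.
Round 3: E 34, A 41, D 37. Eliminate E.
Round 4: A 75, D 37. A has a majority.

A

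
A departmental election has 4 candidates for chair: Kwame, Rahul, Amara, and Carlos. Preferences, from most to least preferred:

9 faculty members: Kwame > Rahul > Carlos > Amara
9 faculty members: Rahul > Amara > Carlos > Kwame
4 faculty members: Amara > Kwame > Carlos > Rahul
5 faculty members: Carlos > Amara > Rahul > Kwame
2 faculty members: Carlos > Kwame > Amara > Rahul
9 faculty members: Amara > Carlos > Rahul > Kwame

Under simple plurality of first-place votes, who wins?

First-place votes: Kwame 9, Rahul 9, Amara 13, Carlos 7.
Amara has the most first-place votes.

Amara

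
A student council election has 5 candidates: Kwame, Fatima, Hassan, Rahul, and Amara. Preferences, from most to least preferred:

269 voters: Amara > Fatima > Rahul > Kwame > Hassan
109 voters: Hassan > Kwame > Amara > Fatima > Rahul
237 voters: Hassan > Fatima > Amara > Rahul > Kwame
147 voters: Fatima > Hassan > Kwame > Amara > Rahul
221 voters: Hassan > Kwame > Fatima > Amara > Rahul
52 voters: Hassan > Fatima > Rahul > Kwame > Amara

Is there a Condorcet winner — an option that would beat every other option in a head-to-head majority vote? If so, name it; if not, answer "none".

Hassan

Hassan vs Kwame: 766–269 for Hassan.
Hassan vs Fatima: 619–416 for Hassan.
Hassan vs Rahul: 766–269 for Hassan.
Hassan vs Amara: 766–269 for Hassan.
Hassan beats every other option head-to-head.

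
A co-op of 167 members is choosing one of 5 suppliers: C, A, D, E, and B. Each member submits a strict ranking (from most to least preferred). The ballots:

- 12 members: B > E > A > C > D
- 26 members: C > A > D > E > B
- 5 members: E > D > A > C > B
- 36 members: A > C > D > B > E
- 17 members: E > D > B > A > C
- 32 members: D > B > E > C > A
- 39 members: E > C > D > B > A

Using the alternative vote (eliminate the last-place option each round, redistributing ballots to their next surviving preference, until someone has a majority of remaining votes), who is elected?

E

Round 1: C 26, A 36, D 32, E 61, B 12. Eliminate B.
Round 2: C 26, A 36, D 32, E 73. Eliminate C.
Round 3: A 62, D 32, E 73. Eliminate D.
Round 4: A 62, E 105. E has a majority.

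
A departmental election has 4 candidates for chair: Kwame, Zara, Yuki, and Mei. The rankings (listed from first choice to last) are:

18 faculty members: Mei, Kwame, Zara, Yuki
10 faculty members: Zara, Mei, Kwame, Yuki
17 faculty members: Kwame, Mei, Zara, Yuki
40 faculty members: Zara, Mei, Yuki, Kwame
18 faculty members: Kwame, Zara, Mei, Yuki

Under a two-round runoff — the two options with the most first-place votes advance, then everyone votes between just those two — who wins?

Round 1 first-place votes: Kwame 35, Zara 50, Yuki 0, Mei 18.
Zara and Kwame advance.
Runoff: Zara is preferred to Kwame by 50 voters; Kwame by 53.
Kwame wins the runoff.

Kwame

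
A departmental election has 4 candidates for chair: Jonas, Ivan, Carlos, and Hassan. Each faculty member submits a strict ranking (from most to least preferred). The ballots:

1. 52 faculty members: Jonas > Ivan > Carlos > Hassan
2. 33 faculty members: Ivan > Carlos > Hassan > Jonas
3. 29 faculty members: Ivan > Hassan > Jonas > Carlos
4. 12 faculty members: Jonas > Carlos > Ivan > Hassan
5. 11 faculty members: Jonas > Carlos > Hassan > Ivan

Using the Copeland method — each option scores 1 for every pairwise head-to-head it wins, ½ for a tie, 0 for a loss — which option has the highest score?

Jonas: beats Ivan, Carlos, and Hassan → score 3.
Ivan: beats Carlos and Hassan; loses to Jonas → score 2.
Carlos: beats Hassan; loses to Jonas and Ivan → score 1.
Hassan: loses to Jonas, Ivan, and Carlos → score 0.
Jonas has the best pairwise record.

Jonas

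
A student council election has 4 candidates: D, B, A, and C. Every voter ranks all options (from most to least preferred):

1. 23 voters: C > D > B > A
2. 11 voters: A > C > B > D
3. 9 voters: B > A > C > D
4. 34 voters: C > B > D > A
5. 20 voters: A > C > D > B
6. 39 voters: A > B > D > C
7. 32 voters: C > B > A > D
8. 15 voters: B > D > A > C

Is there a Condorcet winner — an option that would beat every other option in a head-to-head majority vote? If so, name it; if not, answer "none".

Checking pairwise contests:
B beats D 140–43.
C beats B 120–63.
B beats A 113–70.
A beats C 94–89.
Every option loses at least one head-to-head, so there is no Condorcet winner.

none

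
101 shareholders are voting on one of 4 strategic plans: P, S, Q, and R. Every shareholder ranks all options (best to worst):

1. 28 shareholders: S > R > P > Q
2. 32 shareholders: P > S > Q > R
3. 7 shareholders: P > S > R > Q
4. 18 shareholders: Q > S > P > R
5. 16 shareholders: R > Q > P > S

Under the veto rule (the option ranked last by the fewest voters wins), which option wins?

Last-place votes: P 0, S 16, Q 35, R 50.
P is ranked last by the fewest voters, so P wins.

P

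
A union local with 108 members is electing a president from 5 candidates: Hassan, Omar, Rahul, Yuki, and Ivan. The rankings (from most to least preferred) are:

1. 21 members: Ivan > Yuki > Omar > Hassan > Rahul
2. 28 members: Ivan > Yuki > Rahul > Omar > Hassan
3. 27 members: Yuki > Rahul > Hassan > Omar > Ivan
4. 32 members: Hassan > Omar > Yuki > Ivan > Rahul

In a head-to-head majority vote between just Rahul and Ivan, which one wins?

Voters preferring Rahul to Ivan: 27; preferring Ivan to Rahul: 81.
Ivan wins the head-to-head.

Ivan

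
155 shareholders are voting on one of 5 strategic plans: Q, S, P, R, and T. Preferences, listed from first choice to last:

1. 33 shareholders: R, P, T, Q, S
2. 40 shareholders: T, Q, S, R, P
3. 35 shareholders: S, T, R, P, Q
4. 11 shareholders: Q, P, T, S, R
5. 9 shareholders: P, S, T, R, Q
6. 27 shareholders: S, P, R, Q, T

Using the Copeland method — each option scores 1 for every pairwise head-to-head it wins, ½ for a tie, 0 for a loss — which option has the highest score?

Q: beats S; loses to P, R, and T → score 1.
S: beats P and R; loses to Q and T → score 2.
P: beats Q and T; loses to S and R → score 2.
R: beats Q and P; loses to S and T → score 2.
T: beats Q, S, and R; loses to P → score 3.
T has the best pairwise record.

T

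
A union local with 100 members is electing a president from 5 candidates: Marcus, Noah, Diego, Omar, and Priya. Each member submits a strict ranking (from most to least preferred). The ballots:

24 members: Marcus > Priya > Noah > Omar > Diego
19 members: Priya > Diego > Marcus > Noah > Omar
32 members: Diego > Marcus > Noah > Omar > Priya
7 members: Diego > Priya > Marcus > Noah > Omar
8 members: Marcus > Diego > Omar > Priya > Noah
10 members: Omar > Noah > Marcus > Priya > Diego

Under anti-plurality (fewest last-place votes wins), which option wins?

Marcus

Last-place votes: Marcus 0, Noah 8, Diego 34, Omar 26, Priya 32.
Marcus is ranked last by the fewest voters, so Marcus wins.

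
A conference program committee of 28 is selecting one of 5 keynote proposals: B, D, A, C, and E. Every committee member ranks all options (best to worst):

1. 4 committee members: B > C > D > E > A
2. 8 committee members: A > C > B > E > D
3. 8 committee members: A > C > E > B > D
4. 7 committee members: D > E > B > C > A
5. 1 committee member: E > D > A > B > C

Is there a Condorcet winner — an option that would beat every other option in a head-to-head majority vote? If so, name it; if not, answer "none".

A

A vs B: 17–11 for A.
A vs D: 16–12 for A.
A vs C: 17–11 for A.
A vs E: 16–12 for A.
A beats every other option head-to-head.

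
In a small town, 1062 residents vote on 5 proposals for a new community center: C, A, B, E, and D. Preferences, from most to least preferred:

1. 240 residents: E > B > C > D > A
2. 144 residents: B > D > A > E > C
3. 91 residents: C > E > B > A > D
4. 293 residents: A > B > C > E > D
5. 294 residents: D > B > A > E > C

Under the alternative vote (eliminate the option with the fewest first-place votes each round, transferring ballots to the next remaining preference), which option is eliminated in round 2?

B

Round 1: C 91, A 293, B 144, E 240, D 294. Eliminate C.
Round 2: A 293, B 144, E 331, D 294. Eliminate B.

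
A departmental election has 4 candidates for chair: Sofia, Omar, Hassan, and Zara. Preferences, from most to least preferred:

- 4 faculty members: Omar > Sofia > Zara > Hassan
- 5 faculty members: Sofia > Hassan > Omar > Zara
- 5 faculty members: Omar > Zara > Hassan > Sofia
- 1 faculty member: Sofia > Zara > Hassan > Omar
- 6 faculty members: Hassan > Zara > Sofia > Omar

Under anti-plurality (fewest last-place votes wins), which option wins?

Last-place votes: Sofia 5, Omar 7, Hassan 4, Zara 5.
Hassan is ranked last by the fewest voters, so Hassan wins.

Hassan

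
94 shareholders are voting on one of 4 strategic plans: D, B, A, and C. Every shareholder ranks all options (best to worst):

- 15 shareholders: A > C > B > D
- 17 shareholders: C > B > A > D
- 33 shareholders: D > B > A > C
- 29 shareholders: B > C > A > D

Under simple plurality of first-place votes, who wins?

First-place votes: D 33, B 29, A 15, C 17.
D has the most first-place votes.

D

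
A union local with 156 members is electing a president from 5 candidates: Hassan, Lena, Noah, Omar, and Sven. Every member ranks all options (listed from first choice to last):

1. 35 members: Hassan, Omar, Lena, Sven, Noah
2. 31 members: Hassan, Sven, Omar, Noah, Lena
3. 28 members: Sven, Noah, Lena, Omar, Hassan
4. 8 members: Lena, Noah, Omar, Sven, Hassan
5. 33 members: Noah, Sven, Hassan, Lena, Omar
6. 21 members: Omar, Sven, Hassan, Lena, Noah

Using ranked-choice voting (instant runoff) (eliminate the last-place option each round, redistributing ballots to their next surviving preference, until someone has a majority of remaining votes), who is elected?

Sven

Round 1: Hassan 66, Lena 8, Noah 33, Omar 21, Sven 28. Eliminate Lena.
Round 2: Hassan 66, Noah 41, Omar 21, Sven 28. Eliminate Omar.
Round 3: Hassan 66, Noah 41, Sven 49. Eliminate Noah.
Round 4: Hassan 66, Sven 90. Sven has a majority.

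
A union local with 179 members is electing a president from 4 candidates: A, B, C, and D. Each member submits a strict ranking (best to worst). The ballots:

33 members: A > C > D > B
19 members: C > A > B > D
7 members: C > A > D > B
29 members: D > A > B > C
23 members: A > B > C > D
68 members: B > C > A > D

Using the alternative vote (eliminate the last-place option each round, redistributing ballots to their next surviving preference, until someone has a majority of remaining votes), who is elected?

Round 1: A 56, B 68, C 26, D 29. Eliminate C.
Round 2: A 82, B 68, D 29. Eliminate D.
Round 3: A 111, B 68. A has a majority.

A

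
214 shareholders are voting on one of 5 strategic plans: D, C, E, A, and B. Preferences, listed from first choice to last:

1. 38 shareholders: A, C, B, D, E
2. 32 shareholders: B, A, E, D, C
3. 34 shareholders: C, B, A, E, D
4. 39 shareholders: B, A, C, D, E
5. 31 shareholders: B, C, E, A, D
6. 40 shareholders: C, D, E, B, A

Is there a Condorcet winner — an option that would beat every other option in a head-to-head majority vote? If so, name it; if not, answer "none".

none

Checking pairwise contests:
C beats D 182–32.
A beats C 109–105.
D beats E 117–97.
B beats A 176–38.
C beats B 112–102.
Every option loses at least one head-to-head, so there is no Condorcet winner.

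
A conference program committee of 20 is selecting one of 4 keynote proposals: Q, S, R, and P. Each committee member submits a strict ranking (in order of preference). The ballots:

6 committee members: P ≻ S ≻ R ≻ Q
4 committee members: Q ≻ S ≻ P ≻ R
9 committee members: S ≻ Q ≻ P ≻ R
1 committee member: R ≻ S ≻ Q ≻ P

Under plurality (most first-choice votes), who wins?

S

First-place votes: Q 4, S 9, R 1, P 6.
S has the most first-place votes.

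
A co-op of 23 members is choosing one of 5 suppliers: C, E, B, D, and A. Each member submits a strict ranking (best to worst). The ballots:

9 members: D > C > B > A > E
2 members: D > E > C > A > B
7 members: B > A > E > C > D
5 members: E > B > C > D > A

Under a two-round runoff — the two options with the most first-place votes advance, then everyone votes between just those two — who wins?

B

Round 1 first-place votes: C 0, E 5, B 7, D 11, A 0.
D and B advance.
Runoff: D is preferred to B by 11 voters; B by 12.
B wins the runoff.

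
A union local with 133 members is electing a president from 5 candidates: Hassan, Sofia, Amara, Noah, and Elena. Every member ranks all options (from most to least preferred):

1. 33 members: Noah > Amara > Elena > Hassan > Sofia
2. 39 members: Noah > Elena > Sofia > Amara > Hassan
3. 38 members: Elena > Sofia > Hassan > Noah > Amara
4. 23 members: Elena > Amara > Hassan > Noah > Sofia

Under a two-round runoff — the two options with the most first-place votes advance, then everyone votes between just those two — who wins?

Round 1 first-place votes: Hassan 0, Sofia 0, Amara 0, Noah 72, Elena 61.
Noah and Elena advance.
Runoff: Noah is preferred to Elena by 72 voters; Elena by 61.
Noah wins the runoff.

Noah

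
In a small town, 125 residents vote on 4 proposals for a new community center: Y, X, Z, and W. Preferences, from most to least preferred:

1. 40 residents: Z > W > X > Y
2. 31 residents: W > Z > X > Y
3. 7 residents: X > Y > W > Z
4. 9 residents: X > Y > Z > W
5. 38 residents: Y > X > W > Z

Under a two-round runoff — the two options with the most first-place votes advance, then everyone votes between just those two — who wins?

Round 1 first-place votes: Y 38, X 16, Z 40, W 31.
Z and Y advance.
Runoff: Z is preferred to Y by 71 voters; Y by 54.
Z wins the runoff.

Z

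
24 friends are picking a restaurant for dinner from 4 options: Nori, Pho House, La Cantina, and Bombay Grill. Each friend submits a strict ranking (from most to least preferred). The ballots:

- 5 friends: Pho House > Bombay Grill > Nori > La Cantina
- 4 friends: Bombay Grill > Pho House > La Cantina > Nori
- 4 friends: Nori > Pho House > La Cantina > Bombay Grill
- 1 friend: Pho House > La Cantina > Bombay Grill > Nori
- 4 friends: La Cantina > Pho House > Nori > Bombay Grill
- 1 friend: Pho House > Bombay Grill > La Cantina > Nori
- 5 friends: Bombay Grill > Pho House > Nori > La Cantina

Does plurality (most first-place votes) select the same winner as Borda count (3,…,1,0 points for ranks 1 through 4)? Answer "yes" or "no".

Plurality — first-place votes: Nori 4, Pho House 7, La Cantina 4, Bombay Grill 9. Winner: Bombay Grill.
Borda — scores: Nori 26, Pho House 55, La Cantina 23, Bombay Grill 40. Winner: Pho House.
The two methods disagree.

no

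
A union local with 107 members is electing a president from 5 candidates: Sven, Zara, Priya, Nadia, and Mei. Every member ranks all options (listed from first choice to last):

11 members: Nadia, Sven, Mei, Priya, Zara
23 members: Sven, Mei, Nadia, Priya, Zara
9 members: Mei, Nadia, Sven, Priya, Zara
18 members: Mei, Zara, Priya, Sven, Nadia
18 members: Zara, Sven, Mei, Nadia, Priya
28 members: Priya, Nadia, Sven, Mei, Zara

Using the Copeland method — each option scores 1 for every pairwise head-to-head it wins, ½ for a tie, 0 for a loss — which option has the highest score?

Sven

Sven: beats Zara, Priya, Nadia, and Mei → score 4.
Zara: loses to Sven, Priya, Nadia, and Mei → score 0.
Priya: beats Zara; loses to Sven, Nadia, and Mei → score 1.
Nadia: beats Zara and Priya; loses to Sven and Mei → score 2.
Mei: beats Zara, Priya, and Nadia; loses to Sven → score 3.
Sven has the best pairwise record.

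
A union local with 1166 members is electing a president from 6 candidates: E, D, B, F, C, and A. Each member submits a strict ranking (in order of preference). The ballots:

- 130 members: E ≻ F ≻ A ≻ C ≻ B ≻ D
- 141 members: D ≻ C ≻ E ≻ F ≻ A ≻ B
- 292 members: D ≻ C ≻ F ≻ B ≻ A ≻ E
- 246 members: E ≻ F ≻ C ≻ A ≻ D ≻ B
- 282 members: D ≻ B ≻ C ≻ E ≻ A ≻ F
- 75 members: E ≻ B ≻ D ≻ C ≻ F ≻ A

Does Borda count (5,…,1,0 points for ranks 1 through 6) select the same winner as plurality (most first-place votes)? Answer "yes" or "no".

Borda — scores: E 3242, D 4046, B 2142, F 2737, C 3726, A 1597. Winner: D.
Plurality — first-place votes: E 451, D 715, B 0, F 0, C 0, A 0. Winner: D.
The two methods agree.

yes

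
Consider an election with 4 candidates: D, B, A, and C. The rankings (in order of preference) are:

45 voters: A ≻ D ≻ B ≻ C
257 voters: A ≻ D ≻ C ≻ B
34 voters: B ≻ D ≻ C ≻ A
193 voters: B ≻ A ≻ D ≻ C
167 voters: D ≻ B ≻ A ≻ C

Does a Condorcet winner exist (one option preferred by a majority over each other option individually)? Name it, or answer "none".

none

Checking pairwise contests:
A beats D 495–201.
D beats B 469–227.
B beats A 394–302.
D beats C 696–0.
Every option loses at least one head-to-head, so there is no Condorcet winner.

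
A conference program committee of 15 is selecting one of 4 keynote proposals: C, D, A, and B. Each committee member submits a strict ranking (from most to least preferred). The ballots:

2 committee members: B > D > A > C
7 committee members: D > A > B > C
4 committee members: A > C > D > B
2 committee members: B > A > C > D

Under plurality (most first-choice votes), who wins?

D

First-place votes: C 0, D 7, A 4, B 4.
D has the most first-place votes.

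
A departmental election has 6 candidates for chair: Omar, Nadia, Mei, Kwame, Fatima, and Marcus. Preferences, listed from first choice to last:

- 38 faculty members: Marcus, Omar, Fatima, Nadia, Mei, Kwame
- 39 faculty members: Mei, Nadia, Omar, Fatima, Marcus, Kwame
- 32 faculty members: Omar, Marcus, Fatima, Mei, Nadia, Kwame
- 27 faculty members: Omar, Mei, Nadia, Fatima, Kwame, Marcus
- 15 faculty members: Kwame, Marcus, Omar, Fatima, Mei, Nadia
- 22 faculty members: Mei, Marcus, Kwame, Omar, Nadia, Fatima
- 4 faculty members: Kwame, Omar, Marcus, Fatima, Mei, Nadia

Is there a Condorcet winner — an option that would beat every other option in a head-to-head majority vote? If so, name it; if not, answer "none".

Omar vs Nadia: 138–39 for Omar.
Omar vs Mei: 116–61 for Omar.
Omar vs Kwame: 136–41 for Omar.
Omar vs Fatima: 177–0 for Omar.
Omar vs Marcus: 102–75 for Omar.
Omar beats every other option head-to-head.

Omar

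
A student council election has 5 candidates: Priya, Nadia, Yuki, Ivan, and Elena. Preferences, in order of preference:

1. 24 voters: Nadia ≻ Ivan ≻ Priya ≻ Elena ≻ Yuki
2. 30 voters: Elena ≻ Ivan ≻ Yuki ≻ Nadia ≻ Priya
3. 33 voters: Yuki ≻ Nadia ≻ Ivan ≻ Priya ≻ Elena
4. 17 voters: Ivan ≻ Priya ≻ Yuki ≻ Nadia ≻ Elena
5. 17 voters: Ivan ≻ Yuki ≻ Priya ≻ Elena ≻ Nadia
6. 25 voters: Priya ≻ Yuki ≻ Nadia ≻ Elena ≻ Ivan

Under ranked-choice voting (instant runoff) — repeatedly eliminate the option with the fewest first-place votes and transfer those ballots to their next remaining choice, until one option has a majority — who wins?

Round 1: Priya 25, Nadia 24, Yuki 33, Ivan 34, Elena 30. Eliminate Nadia.
Round 2: Priya 25, Yuki 33, Ivan 58, Elena 30. Eliminate Priya.
Round 3: Yuki 58, Ivan 58, Elena 30. Eliminate Elena.
Round 4: Yuki 58, Ivan 88. Ivan has a majority.

Ivan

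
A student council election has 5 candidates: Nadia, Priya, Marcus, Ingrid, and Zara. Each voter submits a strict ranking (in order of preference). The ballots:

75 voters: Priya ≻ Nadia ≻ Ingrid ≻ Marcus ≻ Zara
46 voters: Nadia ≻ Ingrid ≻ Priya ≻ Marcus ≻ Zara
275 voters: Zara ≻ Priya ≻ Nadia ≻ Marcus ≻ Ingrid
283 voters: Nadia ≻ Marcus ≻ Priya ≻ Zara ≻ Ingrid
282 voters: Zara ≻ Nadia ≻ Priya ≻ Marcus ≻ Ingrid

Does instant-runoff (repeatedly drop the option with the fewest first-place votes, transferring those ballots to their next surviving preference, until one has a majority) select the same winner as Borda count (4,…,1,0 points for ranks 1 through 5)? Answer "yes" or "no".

no

Instant-runoff — R1 Nadia 329, Priya 75, Marcus 0, Ingrid 0, Zara 557 (Zara winner). Winner: Zara.
Borda — scores: Nadia 2937, Priya 2347, Marcus 1527, Ingrid 288, Zara 2511. Winner: Nadia.
The two methods disagree.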